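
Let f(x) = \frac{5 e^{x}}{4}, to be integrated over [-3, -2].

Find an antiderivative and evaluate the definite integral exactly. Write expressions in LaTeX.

Antiderivative: F(x) = \frac{5 e^{x}}{4}; value = - \frac{5}{4 e^{3}} + \frac{5}{4 e^{2}}

Since d/dx undoes antidifferentiation here, F'(x) = f(x) is required of F(x).
F(x) = \frac{5 e^{x}}{4} is an antiderivative of f.
Check: d/dx[\frac{5 e^{x}}{4}] = \frac{5 e^{x}}{4} = f(x).
F(-2) = \frac{5}{4 e^{2}}; F(-3) = \frac{5}{4 e^{3}}.
Integral = F(-2) - F(-3) = - \frac{5}{4 e^{3}} + \frac{5}{4 e^{2}}.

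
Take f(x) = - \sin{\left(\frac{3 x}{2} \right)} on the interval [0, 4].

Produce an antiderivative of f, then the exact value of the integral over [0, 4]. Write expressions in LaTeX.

Antiderivative: F(x) = \frac{2 \cos{\left(\frac{3 x}{2} \right)}}{3}; value = - \frac{2}{3} + \frac{2 \cos{\left(6 \right)}}{3}

Any candidate F(x) must reproduce f(x) exactly when differentiated.
F(x) = \frac{2 \cos{\left(\frac{3 x}{2} \right)}}{3} is an antiderivative of f.
Check: d/dx[\frac{2 \cos{\left(\frac{3 x}{2} \right)}}{3}] = - \sin{\left(\frac{3 x}{2} \right)} = f(x).
F(4) = \frac{2 \cos{\left(6 \right)}}{3}; F(0) = \frac{2}{3}.
Integral = F(4) - F(0) = - \frac{2}{3} + \frac{2 \cos{\left(6 \right)}}{3}.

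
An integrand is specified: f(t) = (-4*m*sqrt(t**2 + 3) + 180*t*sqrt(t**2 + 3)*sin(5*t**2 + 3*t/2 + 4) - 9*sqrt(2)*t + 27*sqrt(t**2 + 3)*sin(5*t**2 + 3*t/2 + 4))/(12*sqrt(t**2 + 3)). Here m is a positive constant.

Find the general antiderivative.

An antiderivative F(t) passes only if d/dt[F] lands on f(t) exactly.
Check: d/dt[-m*t/3 - 3*sqrt(2)*sqrt(t**2 + 3)/4 - 3*cos(5*t**2 + 3*t/2 + 4)/2] = (-4*m*sqrt(t**2 + 3) + 180*t*sqrt(t**2 + 3)*sin(5*t**2 + 3*t/2 + 4) - 9*sqrt(2)*t + 27*sqrt(t**2 + 3)*sin(5*t**2 + 3*t/2 + 4))/(12*sqrt(t**2 + 3)) = f(t).

F(t) = -m*t/3 - 3*sqrt(2)*sqrt(t**2 + 3)/4 - 3*cos(5*t**2 + 3*t/2 + 4)/2 + C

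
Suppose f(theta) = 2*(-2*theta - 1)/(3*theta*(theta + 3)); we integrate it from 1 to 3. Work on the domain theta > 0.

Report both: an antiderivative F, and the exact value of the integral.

The denominator factors as 3*theta*(theta + 3); partial fractions split f into directly integrable pieces: -10/(9*(theta + 3)) - 2/(9*theta).
F(theta) = 2*(-log(theta) - 5*log(theta + 3))/9 is an antiderivative of f.
Check: d/dtheta[2*(-log(theta) - 5*log(theta + 3))/9] = (-4*theta - 2)/(3*theta**2 + 9*theta), which equals f(theta).
F(3) = -10*log(6)/9 - 2*log(3)/9; F(1) = -10*log(4)/9.
Integral = F(3) - F(1) = -10*log(6)/9 - 2*log(3)/9 + 10*log(4)/9.

Antiderivative: F(theta) = 2*(-log(theta) - 5*log(theta + 3))/9; value = -10*log(6)/9 - 2*log(3)/9 + 10*log(4)/9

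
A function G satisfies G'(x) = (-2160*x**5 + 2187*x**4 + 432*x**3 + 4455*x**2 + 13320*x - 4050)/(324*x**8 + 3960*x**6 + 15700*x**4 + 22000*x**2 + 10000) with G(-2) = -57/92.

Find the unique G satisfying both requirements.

G(x) = -(36*x**4 + 100*x**2 + 81*x + 212)/(4*(x**2 + 5)*(9*x**2 + 10))

Whatever form G(x) takes, its d/dx must return the stated G'(x).
A general antiderivative is (1 - 5*x/4)*(-4*x - 1/2)/((x**2 + 5)*(3*x**2/2 + 5/3)) + C.
The condition gives C = -57/92 - (35/92) = -1.
So G(x) = -(36*x**4 + 100*x**2 + 81*x + 212)/(4*(x**2 + 5)*(9*x**2 + 10)).
Check: d/dx[-(36*x**4 + 100*x**2 + 81*x + 212)/(4*(x**2 + 5)*(9*x**2 + 10))] = (-2160*x**5 + 2187*x**4 + 432*x**3 + 4455*x**2 + 13320*x - 4050)/(324*x**8 + 3960*x**6 + 15700*x**4 + 22000*x**2 + 10000) = G'(x).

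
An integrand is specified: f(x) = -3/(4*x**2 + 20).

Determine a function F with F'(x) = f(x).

An antiderivative is F(x) = -3*sqrt(5)*atan(sqrt(5)*x/5)/20.

An antiderivative F(x) passes only if d/dx[F] lands on f(x) exactly.
Check: d/dx[-3*sqrt(5)*atan(sqrt(5)*x/5)/20] = -3/(4*x**2 + 20) = f(x).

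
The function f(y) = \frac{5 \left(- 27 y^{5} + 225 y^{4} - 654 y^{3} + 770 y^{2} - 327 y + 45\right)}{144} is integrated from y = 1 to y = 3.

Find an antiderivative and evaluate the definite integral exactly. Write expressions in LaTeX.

f matches the chain-rule pattern g'(h)*h' with inner function h(y) = - \frac{y^{2}}{2} + \frac{5 y}{3} - \frac{1}{2}; substituting u = h(y) collapses the integral.
F(y) = \frac{5 \left(- 3 y^{2} + 10 y - 3\right)^{3}}{864} is an antiderivative of f.
Check: d/dy[\frac{5 \left(- 3 y^{2} + 10 y - 3\right)^{3}}{864}] = - \frac{15 y^{5}}{16} + \frac{125 y^{4}}{16} - \frac{545 y^{3}}{24} + \frac{1925 y^{2}}{72} - \frac{545 y}{48} + \frac{25}{16}, which equals f(y).
F(3) = 0; F(1) = \frac{10}{27}.
Integral = F(3) - F(1) = - \frac{10}{27}.

Antiderivative: F(y) = \frac{5 \left(- 3 y^{2} + 10 y - 3\right)^{3}}{864}; value = - \frac{10}{27}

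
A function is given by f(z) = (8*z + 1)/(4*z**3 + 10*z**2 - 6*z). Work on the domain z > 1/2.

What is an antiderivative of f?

An antiderivative is F(z) = -(7*log(z) - 30*log(z - 1/2) + 23*log(z + 3))/42.

The denominator factors as 2*z*(z + 3)*(2*z - 1); partial fractions split f into directly integrable pieces: 10/(7*(2*z - 1)) - 23/(42*(z + 3)) - 1/(6*z).
Check: d/dz[-(7*log(z) - 30*log(z - 1/2) + 23*log(z + 3))/42] = (8*z + 1)/(4*z**3 + 10*z**2 - 6*z) = f(z).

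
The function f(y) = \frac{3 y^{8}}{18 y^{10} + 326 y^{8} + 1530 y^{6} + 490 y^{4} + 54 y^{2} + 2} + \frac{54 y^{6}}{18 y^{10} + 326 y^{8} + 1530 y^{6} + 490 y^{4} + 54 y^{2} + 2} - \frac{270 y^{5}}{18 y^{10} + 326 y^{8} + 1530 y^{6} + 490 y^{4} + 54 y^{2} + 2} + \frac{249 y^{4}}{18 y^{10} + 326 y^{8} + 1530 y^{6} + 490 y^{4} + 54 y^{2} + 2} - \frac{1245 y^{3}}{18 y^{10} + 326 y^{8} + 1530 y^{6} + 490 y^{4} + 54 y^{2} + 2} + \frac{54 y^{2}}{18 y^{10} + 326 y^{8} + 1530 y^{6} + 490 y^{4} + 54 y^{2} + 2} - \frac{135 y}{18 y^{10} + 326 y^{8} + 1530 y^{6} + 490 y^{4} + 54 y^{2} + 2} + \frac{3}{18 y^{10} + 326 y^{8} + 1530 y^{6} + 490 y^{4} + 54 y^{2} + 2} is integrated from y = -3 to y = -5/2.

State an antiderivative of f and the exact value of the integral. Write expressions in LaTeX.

Integrate term by term and add the pieces.
F(y) = \frac{\operatorname{atan}{\left(3 y \right)}}{2} + \frac{5}{\frac{4 y^{4}}{3} + 12 y^{2} + \frac{4}{3}} is an antiderivative of f.
Check: d/dy[\frac{\operatorname{atan}{\left(3 y \right)}}{2} + \frac{5}{\frac{4 y^{4}}{3} + 12 y^{2} + \frac{4}{3}}] = \frac{3 y^{8} + 54 y^{6} - 270 y^{5} + 249 y^{4} - 1245 y^{3} + 54 y^{2} - 135 y + 3}{18 y^{10} + 326 y^{8} + 1530 y^{6} + 490 y^{4} + 54 y^{2} + 2}, which equals f(y).
F(-5/2) = \frac{60}{1541} - \frac{\operatorname{atan}{\left(\frac{15}{2} \right)}}{2}; F(-3) = \frac{15}{652} - \frac{\operatorname{atan}{\left(9 \right)}}{2}.
Integral = F(-5/2) - F(-3) = - \frac{\operatorname{atan}{\left(\frac{15}{2} \right)}}{2} + \frac{16005}{1004732} + \frac{\operatorname{atan}{\left(9 \right)}}{2}.

Antiderivative: F(y) = \frac{\operatorname{atan}{\left(3 y \right)}}{2} + \frac{5}{\frac{4 y^{4}}{3} + 12 y^{2} + \frac{4}{3}}; value = - \frac{\operatorname{atan}{\left(\frac{15}{2} \right)}}{2} + \frac{16005}{1004732} + \frac{\operatorname{atan}{\left(9 \right)}}{2}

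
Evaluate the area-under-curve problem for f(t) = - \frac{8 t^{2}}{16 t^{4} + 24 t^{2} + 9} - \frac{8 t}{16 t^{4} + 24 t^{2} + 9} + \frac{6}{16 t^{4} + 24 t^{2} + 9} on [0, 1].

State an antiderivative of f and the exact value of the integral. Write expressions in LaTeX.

f has the shape u'v + uv' for u = \frac{1}{2 t^{2} + \frac{3}{2}} and v = t + \frac{1}{2} — it is the derivative of the product u*v.
F(t) = \frac{2 t + 1}{4 t^{2} + 3} is an antiderivative of f.
Check: d/dt[\frac{2 t + 1}{4 t^{2} + 3}] = \frac{- 8 t^{2} - 8 t + 6}{16 t^{4} + 24 t^{2} + 9}, which equals f(t).
F(1) = \frac{3}{7}; F(0) = \frac{1}{3}.
Integral = F(1) - F(0) = \frac{2}{21}.

Antiderivative: F(t) = \frac{2 t + 1}{4 t^{2} + 3}; value = \frac{2}{21}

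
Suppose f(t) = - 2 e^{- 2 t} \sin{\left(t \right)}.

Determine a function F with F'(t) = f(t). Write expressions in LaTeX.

Any candidate F(t) must reproduce f(t) exactly when differentiated.
Check: d/dt[\frac{2 \left(2 \sin{\left(t \right)} + \cos{\left(t \right)}\right) e^{- 2 t}}{5}] = - 2 e^{- 2 t} \sin{\left(t \right)} = f(t).

An antiderivative is F(t) = \frac{2 \left(2 \sin{\left(t \right)} + \cos{\left(t \right)}\right) e^{- 2 t}}{5}.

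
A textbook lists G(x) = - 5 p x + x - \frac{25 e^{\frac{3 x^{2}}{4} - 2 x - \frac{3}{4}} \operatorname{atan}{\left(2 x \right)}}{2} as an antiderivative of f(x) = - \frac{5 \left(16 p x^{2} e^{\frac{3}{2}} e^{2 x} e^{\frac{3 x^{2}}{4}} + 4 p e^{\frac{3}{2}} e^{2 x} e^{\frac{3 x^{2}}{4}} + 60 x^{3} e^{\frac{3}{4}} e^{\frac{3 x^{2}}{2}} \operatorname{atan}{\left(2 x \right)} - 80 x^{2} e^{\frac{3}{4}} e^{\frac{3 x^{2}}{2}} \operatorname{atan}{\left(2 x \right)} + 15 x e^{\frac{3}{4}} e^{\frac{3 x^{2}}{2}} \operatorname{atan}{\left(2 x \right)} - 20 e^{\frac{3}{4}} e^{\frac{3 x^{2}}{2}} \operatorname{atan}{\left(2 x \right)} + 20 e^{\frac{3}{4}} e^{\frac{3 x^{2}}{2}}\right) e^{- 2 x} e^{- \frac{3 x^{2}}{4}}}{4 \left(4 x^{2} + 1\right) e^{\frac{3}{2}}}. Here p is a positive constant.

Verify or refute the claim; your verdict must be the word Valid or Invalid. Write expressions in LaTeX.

Invalid: d/dx[G] - f = 1, which is not 0.

d/dx[G] = \frac{- 80 p x^{2} e^{\frac{3}{2}} e^{2 x} e^{- \frac{3 x^{2}}{2}} - 20 p e^{\frac{3}{2}} e^{2 x} e^{- \frac{3 x^{2}}{2}} - 300 x^{3} e^{\frac{3}{4}} e^{- \frac{3 x^{2}}{4}} \operatorname{atan}{\left(2 x \right)} + 16 x^{2} e^{\frac{3}{2}} e^{2 x} e^{- \frac{3 x^{2}}{2}} + 400 x^{2} e^{\frac{3}{4}} e^{- \frac{3 x^{2}}{4}} \operatorname{atan}{\left(2 x \right)} - 75 x e^{\frac{3}{4}} e^{- \frac{3 x^{2}}{4}} \operatorname{atan}{\left(2 x \right)} + 4 e^{\frac{3}{2}} e^{2 x} e^{- \frac{3 x^{2}}{2}} + 100 e^{\frac{3}{4}} e^{- \frac{3 x^{2}}{4}} \operatorname{atan}{\left(2 x \right)} - 100 e^{\frac{3}{4}} e^{- \frac{3 x^{2}}{4}}}{16 x^{2} e^{\frac{3}{2}} e^{2 x} e^{- \frac{3 x^{2}}{2}} + 4 e^{\frac{3}{2}} e^{2 x} e^{- \frac{3 x^{2}}{2}}}
d/dx[G] - f(x) = 1 != 0.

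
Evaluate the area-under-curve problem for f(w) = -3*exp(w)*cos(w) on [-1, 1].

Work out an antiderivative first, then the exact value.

Recover f(w) by differentiating a candidate F(w); any mismatch rules it out.
F(w) = -3*exp(w)*sin(w)/2 - 3*exp(w)*cos(w)/2 is an antiderivative of f.
Check: d/dw[-3*exp(w)*sin(w)/2 - 3*exp(w)*cos(w)/2] = -3*exp(w)*cos(w) = f(w).
F(1) = -3*exp(1)*sin(1)/2 - 3*exp(1)*cos(1)/2; F(-1) = -3*exp(-1)*cos(1)/2 + 3*exp(-1)*sin(1)/2.
Integral = F(1) - F(-1) = -3*exp(1)*sin(1)/2 - 3*exp(1)*cos(1)/2 - 3*exp(-1)*sin(1)/2 + 3*exp(-1)*cos(1)/2.

Antiderivative: F(w) = -3*exp(w)*sin(w)/2 - 3*exp(w)*cos(w)/2; value = -3*exp(1)*sin(1)/2 - 3*exp(1)*cos(1)/2 - 3*exp(-1)*sin(1)/2 + 3*exp(-1)*cos(1)/2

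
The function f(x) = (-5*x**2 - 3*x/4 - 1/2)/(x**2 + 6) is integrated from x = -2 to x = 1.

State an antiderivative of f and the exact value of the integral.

Differentiate the proposed F(x) back; it has to land on f(x) exactly.
F(x) = -5*x - 3*log(x**2 + 6)/8 + 59*sqrt(6)*atan(sqrt(6)*x/6)/12 is an antiderivative of f.
Check: d/dx[-5*x - 3*log(x**2 + 6)/8 + 59*sqrt(6)*atan(sqrt(6)*x/6)/12] = (-20*x**2 - 3*x - 2)/(4*x**2 + 24), which equals f(x).
F(1) = -5 - 3*log(7)/8 + 59*sqrt(6)*atan(sqrt(6)/6)/12; F(-2) = -59*sqrt(6)*atan(sqrt(6)/3)/12 - 3*log(10)/8 + 10.
Integral = F(1) - F(-2) = -15 - 3*log(7)/8 + 3*log(10)/8 + 59*sqrt(6)*atan(sqrt(6)/6)/12 + 59*sqrt(6)*atan(sqrt(6)/3)/12.

Antiderivative: F(x) = -5*x - 3*log(x**2 + 6)/8 + 59*sqrt(6)*atan(sqrt(6)*x/6)/12; value = -15 - 3*log(7)/8 + 3*log(10)/8 + 59*sqrt(6)*atan(sqrt(6)/6)/12 + 59*sqrt(6)*atan(sqrt(6)/3)/12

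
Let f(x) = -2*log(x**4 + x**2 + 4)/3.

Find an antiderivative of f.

An antiderivative is F(x) = (-2*x*log(x**4 + x**2 + 4) + 8*x + sqrt(3)*log(x**2 - sqrt(3)*x + 2) - sqrt(3)*log(x**2 + sqrt(3)*x + 2) - 2*sqrt(5)*atan(2*sqrt(5)*x/5 - sqrt(15)/5) - 2*sqrt(5)*atan(2*sqrt(5)*x/5 + sqrt(15)/5))/3.

Recover f(x) by differentiating a candidate F(x); any mismatch rules it out.
Check: d/dx[(-2*x*log(x**4 + x**2 + 4) + 8*x + sqrt(3)*log(x**2 - sqrt(3)*x + 2) - sqrt(3)*log(x**2 + sqrt(3)*x + 2) - 2*sqrt(5)*atan(2*sqrt(5)*x/5 - sqrt(15)/5) - 2*sqrt(5)*atan(2*sqrt(5)*x/5 + sqrt(15)/5))/3] = -2*log(x**4 + x**2 + 4)/3 = f(x).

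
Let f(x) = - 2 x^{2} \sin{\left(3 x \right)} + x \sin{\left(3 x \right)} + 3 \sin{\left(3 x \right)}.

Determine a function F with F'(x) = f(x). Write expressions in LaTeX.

An antiderivative is F(x) = \frac{2 x^{2} \cos{\left(3 x \right)}}{3} - \frac{4 x \sin{\left(3 x \right)}}{9} - \frac{x \cos{\left(3 x \right)}}{3} + \frac{\sin{\left(3 x \right)}}{9} - \frac{31 \cos{\left(3 x \right)}}{27}.

Integrate term by term and add the pieces.
Check: d/dx[\frac{2 x^{2} \cos{\left(3 x \right)}}{3} - \frac{4 x \sin{\left(3 x \right)}}{9} - \frac{x \cos{\left(3 x \right)}}{3} + \frac{\sin{\left(3 x \right)}}{9} - \frac{31 \cos{\left(3 x \right)}}{27}] = - 2 x^{2} \sin{\left(3 x \right)} + x \sin{\left(3 x \right)} + 3 \sin{\left(3 x \right)} = f(x).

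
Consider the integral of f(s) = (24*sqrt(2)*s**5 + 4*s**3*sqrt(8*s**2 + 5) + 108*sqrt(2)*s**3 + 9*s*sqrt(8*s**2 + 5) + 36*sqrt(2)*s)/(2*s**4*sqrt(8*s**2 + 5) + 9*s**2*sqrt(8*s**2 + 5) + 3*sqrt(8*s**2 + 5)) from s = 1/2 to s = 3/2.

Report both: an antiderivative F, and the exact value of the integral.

Antiderivative: F(s) = 3*sqrt(4*s**2 + 5/2) + log(s**4/3 + 3*s**2/2 + 1/2)/2; value = -3*sqrt(14)/2 - log(43/48)/2 + log(89/16)/2 + 3*sqrt(46)/2

A first test for any F(s): its s-derivative must equal f(s) identically.
F(s) = 3*sqrt(4*s**2 + 5/2) + log(s**4/3 + 3*s**2/2 + 1/2)/2 is an antiderivative of f.
Check: d/ds[3*sqrt(4*s**2 + 5/2) + log(s**4/3 + 3*s**2/2 + 1/2)/2] = (24*sqrt(2)*s**5 + 4*s**3*sqrt(8*s**2 + 5) + 108*sqrt(2)*s**3 + 9*s*sqrt(8*s**2 + 5) + 36*sqrt(2)*s)/(2*s**4*sqrt(8*s**2 + 5) + 9*s**2*sqrt(8*s**2 + 5) + 3*sqrt(8*s**2 + 5)) = f(s).
F(3/2) = log(89/16)/2 + 3*sqrt(46)/2; F(1/2) = log(43/48)/2 + 3*sqrt(14)/2.
Integral = F(3/2) - F(1/2) = -3*sqrt(14)/2 - log(43/48)/2 + log(89/16)/2 + 3*sqrt(46)/2.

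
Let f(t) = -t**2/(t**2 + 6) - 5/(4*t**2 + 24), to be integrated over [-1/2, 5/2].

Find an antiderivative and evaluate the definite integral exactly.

Antiderivative: F(t) = -t + 19*sqrt(6)*atan(sqrt(6)*t/6)/24; value = -3 + 19*sqrt(6)*atan(sqrt(6)/12)/24 + 19*sqrt(6)*atan(5*sqrt(6)/12)/24

Integrate term by term and add the pieces.
F(t) = -t + 19*sqrt(6)*atan(sqrt(6)*t/6)/24 is an antiderivative of f.
Check: d/dt[-t + 19*sqrt(6)*atan(sqrt(6)*t/6)/24] = (-4*t**2 - 5)/(4*t**2 + 24), which equals f(t).
F(5/2) = -5/2 + 19*sqrt(6)*atan(5*sqrt(6)/12)/24; F(-1/2) = -19*sqrt(6)*atan(sqrt(6)/12)/24 + 1/2.
Integral = F(5/2) - F(-1/2) = -3 + 19*sqrt(6)*atan(sqrt(6)/12)/24 + 19*sqrt(6)*atan(5*sqrt(6)/12)/24.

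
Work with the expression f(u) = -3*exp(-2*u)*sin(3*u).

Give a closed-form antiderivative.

Since d/du undoes antidifferentiation here, F'(u) = f(u) is required of F(u).
Check: d/du[3*(2*sin(3*u) + 3*cos(3*u))*exp(-2*u)/13] = -3*exp(-2*u)*sin(3*u) = f(u).

An antiderivative is F(u) = 3*(2*sin(3*u) + 3*cos(3*u))*exp(-2*u)/13.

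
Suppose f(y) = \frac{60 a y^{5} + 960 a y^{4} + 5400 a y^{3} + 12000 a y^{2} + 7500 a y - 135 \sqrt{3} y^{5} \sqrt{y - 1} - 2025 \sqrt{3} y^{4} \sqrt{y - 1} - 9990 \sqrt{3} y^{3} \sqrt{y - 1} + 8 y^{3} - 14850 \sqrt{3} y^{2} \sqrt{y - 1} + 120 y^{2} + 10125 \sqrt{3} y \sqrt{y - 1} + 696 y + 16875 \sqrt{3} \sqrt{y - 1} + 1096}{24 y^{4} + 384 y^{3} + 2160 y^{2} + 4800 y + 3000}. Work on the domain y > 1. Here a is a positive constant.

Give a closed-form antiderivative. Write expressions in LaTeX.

An antiderivative is F(y) = \frac{5 a y^{2}}{4} - \frac{\left(3 y - 3\right)^{\frac{5}{2}}}{4} + \frac{\log{\left(y + 1 \right)}}{3} - \frac{2}{\left(y + 5\right)^{2}}.

Recover f(y) by differentiating a candidate F(y); any mismatch rules it out.
Check: d/dy[\frac{5 a y^{2}}{4} - \frac{\left(3 y - 3\right)^{\frac{5}{2}}}{4} + \frac{\log{\left(y + 1 \right)}}{3} - \frac{2}{\left(y + 5\right)^{2}}] = \frac{60 a y^{5} + 960 a y^{4} + 5400 a y^{3} + 12000 a y^{2} + 7500 a y - 135 \sqrt{3} y^{5} \sqrt{y - 1} - 2025 \sqrt{3} y^{4} \sqrt{y - 1} - 9990 \sqrt{3} y^{3} \sqrt{y - 1} + 8 y^{3} - 14850 \sqrt{3} y^{2} \sqrt{y - 1} + 120 y^{2} + 10125 \sqrt{3} y \sqrt{y - 1} + 696 y + 16875 \sqrt{3} \sqrt{y - 1} + 1096}{24 y^{4} + 384 y^{3} + 2160 y^{2} + 4800 y + 3000} = f(y).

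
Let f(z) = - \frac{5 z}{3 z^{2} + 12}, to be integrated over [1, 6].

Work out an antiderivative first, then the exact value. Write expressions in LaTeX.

The substitution u = z^{2} + 4 works: f is exactly (dF/du)*(du/dz) for that inner function.
F(z) = - \frac{5 \log{\left(z^{2} + 4 \right)}}{6} is an antiderivative of f.
Check: d/dz[- \frac{5 \log{\left(z^{2} + 4 \right)}}{6}] = - \frac{5 z}{3 z^{2} + 12} = f(z).
F(6) = - \frac{5 \log{\left(40 \right)}}{6}; F(1) = - \frac{5 \log{\left(5 \right)}}{6}.
Integral = F(6) - F(1) = - \frac{5 \log{\left(40 \right)}}{6} + \frac{5 \log{\left(5 \right)}}{6}.

Antiderivative: F(z) = - \frac{5 \log{\left(z^{2} + 4 \right)}}{6}; value = - \frac{5 \log{\left(40 \right)}}{6} + \frac{5 \log{\left(5 \right)}}{6}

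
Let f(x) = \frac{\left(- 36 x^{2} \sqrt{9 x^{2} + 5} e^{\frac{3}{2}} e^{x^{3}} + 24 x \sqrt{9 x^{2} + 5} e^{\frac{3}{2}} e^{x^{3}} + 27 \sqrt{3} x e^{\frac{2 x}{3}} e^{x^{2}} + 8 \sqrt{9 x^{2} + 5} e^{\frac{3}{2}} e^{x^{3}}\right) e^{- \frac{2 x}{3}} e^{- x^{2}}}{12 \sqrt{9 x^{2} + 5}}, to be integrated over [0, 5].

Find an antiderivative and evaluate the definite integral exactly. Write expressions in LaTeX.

Antiderivative: F(x) = - \frac{- \sqrt{3} \sqrt{9 x^{2} + 5} + 4 e^{\frac{3}{2}} e^{- \frac{2 x}{3}} e^{- x^{2}} e^{x^{3}}}{4}; value = - e^{\frac{589}{6}} - \frac{\sqrt{15}}{4} + e^{\frac{3}{2}} + \frac{\sqrt{690}}{4}

Check any antiderivative F(x) by computing F'(x) and comparing it with f(x).
F(x) = - \frac{- \sqrt{3} \sqrt{9 x^{2} + 5} + 4 e^{\frac{3}{2}} e^{- \frac{2 x}{3}} e^{- x^{2}} e^{x^{3}}}{4} is an antiderivative of f.
Check: d/dx[- \frac{- \sqrt{3} \sqrt{9 x^{2} + 5} + 4 e^{\frac{3}{2}} e^{- \frac{2 x}{3}} e^{- x^{2}} e^{x^{3}}}{4}] = \frac{\left(- 36 x^{2} \sqrt{9 x^{2} + 5} e^{\frac{3}{2}} e^{x^{3}} + 24 x \sqrt{9 x^{2} + 5} e^{\frac{3}{2}} e^{x^{3}} + 27 \sqrt{3} x e^{\frac{2 x}{3}} e^{x^{2}} + 8 \sqrt{9 x^{2} + 5} e^{\frac{3}{2}} e^{x^{3}}\right) e^{- \frac{2 x}{3}} e^{- x^{2}}}{12 \sqrt{9 x^{2} + 5}} = f(x).
F(5) = - e^{\frac{589}{6}} + \frac{\sqrt{690}}{4}; F(0) = - e^{\frac{3}{2}} + \frac{\sqrt{15}}{4}.
Integral = F(5) - F(0) = - e^{\frac{589}{6}} - \frac{\sqrt{15}}{4} + e^{\frac{3}{2}} + \frac{\sqrt{690}}{4}.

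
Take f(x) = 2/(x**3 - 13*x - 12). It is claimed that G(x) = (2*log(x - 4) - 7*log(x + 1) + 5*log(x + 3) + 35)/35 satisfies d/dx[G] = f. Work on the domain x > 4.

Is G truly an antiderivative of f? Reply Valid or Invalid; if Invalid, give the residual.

d/dx[G] = 2/(x**3 - 13*x - 12)
This equals f(x) exactly, so the claim holds.

Valid - differentiating G returns exactly f.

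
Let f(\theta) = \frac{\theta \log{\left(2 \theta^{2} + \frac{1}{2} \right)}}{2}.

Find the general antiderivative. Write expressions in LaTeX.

Recover f(\theta) by differentiating a candidate F(\theta); any mismatch rules it out.
Check: d/d\theta[\frac{\theta^{2} \log{\left(2 \theta^{2} + \frac{1}{2} \right)}}{4} - \frac{\theta^{2}}{4} + \frac{\log{\left(4 \theta^{2} + 1 \right)}}{16}] = \frac{\theta \log{\left(2 \theta^{2} + \frac{1}{2} \right)}}{2} = f(\theta).

F(\theta) = \frac{\theta^{2} \log{\left(2 \theta^{2} + \frac{1}{2} \right)}}{4} - \frac{\theta^{2}}{4} + \frac{\log{\left(4 \theta^{2} + 1 \right)}}{16} + C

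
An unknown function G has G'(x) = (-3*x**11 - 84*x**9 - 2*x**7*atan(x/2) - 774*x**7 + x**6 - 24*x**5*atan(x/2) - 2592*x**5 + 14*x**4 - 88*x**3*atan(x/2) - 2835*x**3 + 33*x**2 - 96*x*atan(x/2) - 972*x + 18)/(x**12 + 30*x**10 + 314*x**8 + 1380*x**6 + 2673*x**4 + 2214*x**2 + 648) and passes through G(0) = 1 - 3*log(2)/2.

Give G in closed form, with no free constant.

Check a candidate G(x) by differentiating: d/dx[G] must match the given G'(x).
A general antiderivative is -3*log(x**2 + 2)/2 + atan(x/2)/(6*(x**4/3 + 4*x**2 + 3)) + C.
The condition gives C = 1 - 3*log(2)/2 - (-3*log(2)/2) = 1.
So G(x) = (-3*x**4*log(x**2 + 2) + 2*x**4 - 36*x**2*log(x**2 + 2) + 24*x**2 - 27*log(x**2 + 2) + atan(x/2) + 18)/(2*x**4 + 24*x**2 + 18).
Check: d/dx[(-3*x**4*log(x**2 + 2) + 2*x**4 - 36*x**2*log(x**2 + 2) + 24*x**2 - 27*log(x**2 + 2) + atan(x/2) + 18)/(2*x**4 + 24*x**2 + 18)] = (-3*x**11 - 84*x**9 - 2*x**7*atan(x/2) - 774*x**7 + x**6 - 24*x**5*atan(x/2) - 2592*x**5 + 14*x**4 - 88*x**3*atan(x/2) - 2835*x**3 + 33*x**2 - 96*x*atan(x/2) - 972*x + 18)/(x**12 + 30*x**10 + 314*x**8 + 1380*x**6 + 2673*x**4 + 2214*x**2 + 648) = G'(x).

G(x) = (-3*x**4*log(x**2 + 2) + 2*x**4 - 36*x**2*log(x**2 + 2) + 24*x**2 - 27*log(x**2 + 2) + atan(x/2) + 18)/(2*x**4 + 24*x**2 + 18)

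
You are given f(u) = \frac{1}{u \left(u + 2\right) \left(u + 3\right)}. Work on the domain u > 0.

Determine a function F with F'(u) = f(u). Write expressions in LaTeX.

An antiderivative is F(u) = - \frac{- \log{\left(u \right)} + 3 \log{\left(u + 2 \right)} - 2 \log{\left(u + 3 \right)}}{6}.

The denominator factors as u \left(u + 2\right) \left(u + 3\right); partial fractions split f into directly integrable pieces: \frac{1}{3 \left(u + 3\right)} - \frac{1}{2 \left(u + 2\right)} + \frac{1}{6 u}.
Check: d/du[- \frac{- \log{\left(u \right)} + 3 \log{\left(u + 2 \right)} - 2 \log{\left(u + 3 \right)}}{6}] = \frac{1}{u^{3} + 5 u^{2} + 6 u}, which equals f(u).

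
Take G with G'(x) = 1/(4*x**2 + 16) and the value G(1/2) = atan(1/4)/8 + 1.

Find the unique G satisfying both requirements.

For G(x) to be correct, d/dx[G] must agree with the stated G'(x) identically.
A general antiderivative is atan(x/2)/8 + C.
The condition gives C = atan(1/4)/8 + 1 - (atan(1/4)/8) = 1.
So G(x) = atan(x/2)/8 + 1.
Check: d/dx[atan(x/2)/8 + 1] = 1/(4*x**2 + 16) = G'(x).

G(x) = atan(x/2)/8 + 1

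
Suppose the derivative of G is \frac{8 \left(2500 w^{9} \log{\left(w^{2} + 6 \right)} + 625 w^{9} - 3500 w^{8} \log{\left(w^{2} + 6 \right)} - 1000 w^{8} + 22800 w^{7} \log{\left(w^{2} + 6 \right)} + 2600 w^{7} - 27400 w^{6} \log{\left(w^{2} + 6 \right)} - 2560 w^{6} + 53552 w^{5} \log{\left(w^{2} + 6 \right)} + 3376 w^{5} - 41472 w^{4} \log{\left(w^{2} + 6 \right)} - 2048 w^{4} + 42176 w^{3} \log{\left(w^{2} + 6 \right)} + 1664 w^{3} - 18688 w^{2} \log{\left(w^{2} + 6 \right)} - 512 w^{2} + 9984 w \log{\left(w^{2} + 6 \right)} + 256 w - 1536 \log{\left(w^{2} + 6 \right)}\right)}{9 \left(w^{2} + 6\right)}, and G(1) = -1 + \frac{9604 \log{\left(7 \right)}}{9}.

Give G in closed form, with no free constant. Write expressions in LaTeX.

Recognize the product-rule pattern: G'(w) = u'v + uv' with u = \frac{4 \left(- 5 w^{2} + 2 w - 4\right)^{4}}{9}, v = \log{\left(w^{2} + 6 \right)}, so integration by parts undoes it.
A general antiderivative is \frac{4 \left(- 5 w^{2} + 2 w - 4\right)^{4} \log{\left(w^{2} + 6 \right)}}{9} + C.
The condition gives C = -1 + \frac{9604 \log{\left(7 \right)}}{9} - (\frac{9604 \log{\left(7 \right)}}{9}) = -1.
So G(w) = \frac{4 \left(- 5 w^{2} + 2 w - 4\right)^{4} \log{\left(w^{2} + 6 \right)} - 9}{9}.
Check: d/dw[\frac{4 \left(- 5 w^{2} + 2 w - 4\right)^{4} \log{\left(w^{2} + 6 \right)} - 9}{9}] = \frac{20000 w^{9} \log{\left(w^{2} + 6 \right)} + 5000 w^{9} - 28000 w^{8} \log{\left(w^{2} + 6 \right)} - 8000 w^{8} + 182400 w^{7} \log{\left(w^{2} + 6 \right)} + 20800 w^{7} - 219200 w^{6} \log{\left(w^{2} + 6 \right)} - 20480 w^{6} + 428416 w^{5} \log{\left(w^{2} + 6 \right)} + 27008 w^{5} - 331776 w^{4} \log{\left(w^{2} + 6 \right)} - 16384 w^{4} + 337408 w^{3} \log{\left(w^{2} + 6 \right)} + 13312 w^{3} - 149504 w^{2} \log{\left(w^{2} + 6 \right)} - 4096 w^{2} + 79872 w \log{\left(w^{2} + 6 \right)} + 2048 w - 12288 \log{\left(w^{2} + 6 \right)}}{9 w^{2} + 54}, which equals G'(w).

G(w) = \frac{4 \left(- 5 w^{2} + 2 w - 4\right)^{4} \log{\left(w^{2} + 6 \right)} - 9}{9}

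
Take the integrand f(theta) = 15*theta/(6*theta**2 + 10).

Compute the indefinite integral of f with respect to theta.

F(theta) = 5*log(3*theta**2/2 + 5/2)/4 + C

f matches the chain-rule pattern g'(h)*h' with inner function h(theta) = 3*theta**2/2 + 5/2; substituting u = h(theta) collapses the integral.
Check: d/dtheta[5*log(3*theta**2/2 + 5/2)/4] = 15*theta/(6*theta**2 + 10) = f(theta).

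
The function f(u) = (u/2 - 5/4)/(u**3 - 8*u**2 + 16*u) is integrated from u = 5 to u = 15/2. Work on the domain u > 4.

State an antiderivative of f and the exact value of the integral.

Antiderivative: F(u) = -5*log(u)/64 + 5*log(u - 4)/64 - 3/(16*u - 64); value = -5*log(15/2)/64 + 5*log(7/2)/64 + 5*log(5)/64 + 15/112

Factor the denominator (4*u*(u - 4)**2) and decompose: f = 5/(64*(u - 4)) + 3/(16*(u - 4)**2) - 5/(64*u); each piece integrates to a log, atan, or power term.
F(u) = -5*log(u)/64 + 5*log(u - 4)/64 - 3/(16*u - 64) is an antiderivative of f.
Check: d/du[-5*log(u)/64 + 5*log(u - 4)/64 - 3/(16*u - 64)] = (2*u - 5)/(4*u**3 - 32*u**2 + 64*u), which equals f(u).
F(15/2) = -5*log(15/2)/64 - 3/56 + 5*log(7/2)/64; F(5) = -3/16 - 5*log(5)/64.
Integral = F(15/2) - F(5) = -5*log(15/2)/64 + 5*log(7/2)/64 + 5*log(5)/64 + 15/112.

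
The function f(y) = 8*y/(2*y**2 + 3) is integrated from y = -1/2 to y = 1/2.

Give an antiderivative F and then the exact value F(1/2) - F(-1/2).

The substitution u = 2*y**2 + 3 works: f is exactly (dF/du)*(du/dy) for that inner function.
F(y) = 2*log(2*y**2 + 3) is an antiderivative of f.
Check: d/dy[2*log(2*y**2 + 3)] = 8*y/(2*y**2 + 3) = f(y).
F(1/2) = 2*log(7/2); F(-1/2) = 2*log(7/2).
Integral = F(1/2) - F(-1/2) = 0.

Antiderivative: F(y) = 2*log(2*y**2 + 3); value = 0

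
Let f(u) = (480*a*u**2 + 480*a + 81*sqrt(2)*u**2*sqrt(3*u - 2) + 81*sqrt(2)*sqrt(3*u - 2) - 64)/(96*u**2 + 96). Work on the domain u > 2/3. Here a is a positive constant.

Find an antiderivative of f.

An antiderivative is F(u) = 5*a*u + 9*u*sqrt(3*u/2 - 1)/8 - 3*sqrt(3*u/2 - 1)/4 - 2*atan(u)/3.

Differentiate the proposed F(u) back; it has to land on f(u) exactly.
Check: d/du[5*a*u + 9*u*sqrt(3*u/2 - 1)/8 - 3*sqrt(3*u/2 - 1)/4 - 2*atan(u)/3] = (240*sqrt(2)*a*u**2*sqrt(3*u - 2) + 240*sqrt(2)*a*sqrt(3*u - 2) + 243*u**3 - 162*u**2 + 243*u - 32*sqrt(2)*sqrt(3*u - 2) - 162)/(48*sqrt(2)*u**2*sqrt(3*u - 2) + 48*sqrt(2)*sqrt(3*u - 2)), which equals f(u).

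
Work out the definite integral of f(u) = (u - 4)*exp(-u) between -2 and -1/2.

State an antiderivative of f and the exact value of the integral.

f has the shape v'r + vr' for v = 3 - u and r = exp(-u) — it is the derivative of the product v*r.
F(u) = (3 - u)*exp(-u) is an antiderivative of f.
Check: d/du[(3 - u)*exp(-u)] = (u - 4)*exp(-u) = f(u).
F(-1/2) = 7*exp(1/2)/2; F(-2) = 5*exp(2).
Integral = F(-1/2) - F(-2) = -5*exp(2) + 7*exp(1/2)/2.

Antiderivative: F(u) = (3 - u)*exp(-u); value = -5*exp(2) + 7*exp(1/2)/2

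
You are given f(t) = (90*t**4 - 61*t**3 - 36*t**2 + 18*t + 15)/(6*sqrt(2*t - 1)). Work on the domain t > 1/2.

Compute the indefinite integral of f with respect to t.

f has the shape u'v + uv' for u = sqrt(2*t - 1) and v = 5*t**4/3 - t**3/2 - 3*t**2/2 + 5/2 — it is the derivative of the product u*v.
Check: d/dt[5*t**4*sqrt(2*t - 1)/3 - t**3*sqrt(2*t - 1)/2 - 3*t**2*sqrt(2*t - 1)/2 + 5*sqrt(2*t - 1)/2] = (90*t**4 - 61*t**3 - 36*t**2 + 18*t + 15)/(6*sqrt(2*t - 1)) = f(t).

F(t) = 5*t**4*sqrt(2*t - 1)/3 - t**3*sqrt(2*t - 1)/2 - 3*t**2*sqrt(2*t - 1)/2 + 5*sqrt(2*t - 1)/2 + C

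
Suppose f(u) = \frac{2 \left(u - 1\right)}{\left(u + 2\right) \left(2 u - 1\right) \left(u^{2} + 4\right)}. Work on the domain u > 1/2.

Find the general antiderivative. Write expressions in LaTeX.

F(u) = - \frac{4 \log{\left(u - \frac{1}{2} \right)}}{85} + \frac{3 \log{\left(u + 2 \right)}}{20} - \frac{7 \log{\left(u^{2} + 4 \right)}}{136} + \frac{11 \operatorname{atan}{\left(\frac{u}{2} \right)}}{68} + C

The denominator factors as \left(u + 2\right) \left(2 u - 1\right) \left(u^{2} + 4\right); partial fractions split f into directly integrable pieces: - \frac{7 u - 22}{68 \left(u^{2} + 4\right)} - \frac{8}{85 \left(2 u - 1\right)} + \frac{3}{20 \left(u + 2\right)}.
Check: d/du[- \frac{4 \log{\left(u - \frac{1}{2} \right)}}{85} + \frac{3 \log{\left(u + 2 \right)}}{20} - \frac{7 \log{\left(u^{2} + 4 \right)}}{136} + \frac{11 \operatorname{atan}{\left(\frac{u}{2} \right)}}{68}] = \frac{2 u - 2}{2 u^{4} + 3 u^{3} + 6 u^{2} + 12 u - 8}, which equals f(u).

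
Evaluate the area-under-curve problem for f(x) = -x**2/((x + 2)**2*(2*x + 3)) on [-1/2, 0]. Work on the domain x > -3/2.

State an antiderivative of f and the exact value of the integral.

Antiderivative: F(x) = -9*log(x + 3/2)/2 + 4*log(x + 2) - 4/(x + 2); value = -17*log(3/2)/2 + 2/3 + 4*log(2)

The denominator factors as (x + 2)**2*(2*x + 3); partial fractions split f into directly integrable pieces: -9/(2*x + 3) + 4/(x + 2) + 4/(x + 2)**2.
F(x) = -9*log(x + 3/2)/2 + 4*log(x + 2) - 4/(x + 2) is an antiderivative of f.
Check: d/dx[-9*log(x + 3/2)/2 + 4*log(x + 2) - 4/(x + 2)] = -x**2/(2*x**3 + 11*x**2 + 20*x + 12), which equals f(x).
F(0) = -2 - 9*log(3/2)/2 + 4*log(2); F(-1/2) = -8/3 + 4*log(3/2).
Integral = F(0) - F(-1/2) = -17*log(3/2)/2 + 2/3 + 4*log(2).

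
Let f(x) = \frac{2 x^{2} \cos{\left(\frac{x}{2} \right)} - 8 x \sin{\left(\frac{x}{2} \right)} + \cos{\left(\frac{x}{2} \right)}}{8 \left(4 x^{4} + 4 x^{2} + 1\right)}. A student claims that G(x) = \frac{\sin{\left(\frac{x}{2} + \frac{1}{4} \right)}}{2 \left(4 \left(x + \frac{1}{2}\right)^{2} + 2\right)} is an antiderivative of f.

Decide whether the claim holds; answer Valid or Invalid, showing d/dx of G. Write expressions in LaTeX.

Invalid: d/dx[G] - f = \frac{- 32 x^{6} \cos{\left(\frac{x}{2} \right)} + 32 x^{6} \cos{\left(\frac{x}{2} + \frac{1}{4} \right)} + 128 x^{5} \sin{\left(\frac{x}{2} \right)} - 128 x^{5} \sin{\left(\frac{x}{2} + \frac{1}{4} \right)} - 64 x^{5} \cos{\left(\frac{x}{2} \right)} + 32 x^{5} \cos{\left(\frac{x}{2} + \frac{1}{4} \right)} + 256 x^{4} \sin{\left(\frac{x}{2} \right)} - 64 x^{4} \sin{\left(\frac{x}{2} + \frac{1}{4} \right)} - 96 x^{4} \cos{\left(\frac{x}{2} \right)} + 56 x^{4} \cos{\left(\frac{x}{2} + \frac{1}{4} \right)} + 320 x^{3} \sin{\left(\frac{x}{2} \right)} - 128 x^{3} \sin{\left(\frac{x}{2} + \frac{1}{4} \right)} - 80 x^{3} \cos{\left(\frac{x}{2} \right)} + 32 x^{3} \cos{\left(\frac{x}{2} + \frac{1}{4} \right)} + 192 x^{2} \sin{\left(\frac{x}{2} \right)} - 64 x^{2} \sin{\left(\frac{x}{2} + \frac{1}{4} \right)} - 58 x^{2} \cos{\left(\frac{x}{2} \right)} + 32 x^{2} \cos{\left(\frac{x}{2} + \frac{1}{4} \right)} + 72 x \sin{\left(\frac{x}{2} \right)} - 32 x \sin{\left(\frac{x}{2} + \frac{1}{4} \right)} - 24 x \cos{\left(\frac{x}{2} \right)} + 8 x \cos{\left(\frac{x}{2} + \frac{1}{4} \right)} - 16 \sin{\left(\frac{x}{2} + \frac{1}{4} \right)} - 9 \cos{\left(\frac{x}{2} \right)} + 6 \cos{\left(\frac{x}{2} + \frac{1}{4} \right)}}{512 x^{8} + 1024 x^{7} + 1792 x^{6} + 1792 x^{5} + 1696 x^{4} + 1024 x^{3} + 608 x^{2} + 192 x + 72}, which is not 0.

d/dx[G] = \frac{4 x^{2} \cos{\left(\frac{x}{2} + \frac{1}{4} \right)} - 16 x \sin{\left(\frac{x}{2} + \frac{1}{4} \right)} + 4 x \cos{\left(\frac{x}{2} + \frac{1}{4} \right)} - 8 \sin{\left(\frac{x}{2} + \frac{1}{4} \right)} + 3 \cos{\left(\frac{x}{2} + \frac{1}{4} \right)}}{64 x^{4} + 128 x^{3} + 160 x^{2} + 96 x + 36}
d/dx[G] - f(x) = \frac{- 32 x^{6} \cos{\left(\frac{x}{2} \right)} + 32 x^{6} \cos{\left(\frac{x}{2} + \frac{1}{4} \right)} + 128 x^{5} \sin{\left(\frac{x}{2} \right)} - 128 x^{5} \sin{\left(\frac{x}{2} + \frac{1}{4} \right)} - 64 x^{5} \cos{\left(\frac{x}{2} \right)} + 32 x^{5} \cos{\left(\frac{x}{2} + \frac{1}{4} \right)} + 256 x^{4} \sin{\left(\frac{x}{2} \right)} - 64 x^{4} \sin{\left(\frac{x}{2} + \frac{1}{4} \right)} - 96 x^{4} \cos{\left(\frac{x}{2} \right)} + 56 x^{4} \cos{\left(\frac{x}{2} + \frac{1}{4} \right)} + 320 x^{3} \sin{\left(\frac{x}{2} \right)} - 128 x^{3} \sin{\left(\frac{x}{2} + \frac{1}{4} \right)} - 80 x^{3} \cos{\left(\frac{x}{2} \right)} + 32 x^{3} \cos{\left(\frac{x}{2} + \frac{1}{4} \right)} + 192 x^{2} \sin{\left(\frac{x}{2} \right)} - 64 x^{2} \sin{\left(\frac{x}{2} + \frac{1}{4} \right)} - 58 x^{2} \cos{\left(\frac{x}{2} \right)} + 32 x^{2} \cos{\left(\frac{x}{2} + \frac{1}{4} \right)} + 72 x \sin{\left(\frac{x}{2} \right)} - 32 x \sin{\left(\frac{x}{2} + \frac{1}{4} \right)} - 24 x \cos{\left(\frac{x}{2} \right)} + 8 x \cos{\left(\frac{x}{2} + \frac{1}{4} \right)} - 16 \sin{\left(\frac{x}{2} + \frac{1}{4} \right)} - 9 \cos{\left(\frac{x}{2} \right)} + 6 \cos{\left(\frac{x}{2} + \frac{1}{4} \right)}}{512 x^{8} + 1024 x^{7} + 1792 x^{6} + 1792 x^{5} + 1696 x^{4} + 1024 x^{3} + 608 x^{2} + 192 x + 72} != 0.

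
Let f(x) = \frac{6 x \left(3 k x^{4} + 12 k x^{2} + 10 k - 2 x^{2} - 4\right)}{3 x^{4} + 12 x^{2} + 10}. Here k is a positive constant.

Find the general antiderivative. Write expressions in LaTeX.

Check any antiderivative F(x) by computing F'(x) and comparing it with f(x).
Check: d/dx[3 k x^{2} - \log{\left(\frac{x^{4}}{2} + 2 x^{2} + \frac{5}{3} \right)}] = \frac{18 k x^{5} + 72 k x^{3} + 60 k x - 12 x^{3} - 24 x}{3 x^{4} + 12 x^{2} + 10}, which equals f(x).

F(x) = 3 k x^{2} - \log{\left(\frac{x^{4}}{2} + 2 x^{2} + \frac{5}{3} \right)} + C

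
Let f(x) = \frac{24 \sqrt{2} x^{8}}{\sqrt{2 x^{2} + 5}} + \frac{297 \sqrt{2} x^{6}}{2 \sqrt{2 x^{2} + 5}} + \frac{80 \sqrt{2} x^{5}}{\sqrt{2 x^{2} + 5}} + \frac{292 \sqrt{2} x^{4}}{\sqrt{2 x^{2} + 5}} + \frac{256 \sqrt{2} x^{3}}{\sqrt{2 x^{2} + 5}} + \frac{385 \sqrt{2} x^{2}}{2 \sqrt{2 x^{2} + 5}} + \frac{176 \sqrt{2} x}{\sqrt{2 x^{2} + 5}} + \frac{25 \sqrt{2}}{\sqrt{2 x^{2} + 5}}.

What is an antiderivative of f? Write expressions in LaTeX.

An antiderivative is F(x) = \frac{\sqrt{2} \left(x^{2} + 1\right)^{2} \sqrt{2 x^{2} + 5} \left(3 x^{3} + 10 x + 16\right)}{2}.

Integrate term by term and add the pieces.
Check: d/dx[\frac{\sqrt{2} \left(x^{2} + 1\right)^{2} \sqrt{2 x^{2} + 5} \left(3 x^{3} + 10 x + 16\right)}{2}] = \frac{48 \sqrt{2} x^{8} + 297 \sqrt{2} x^{6} + 160 \sqrt{2} x^{5} + 584 \sqrt{2} x^{4} + 512 \sqrt{2} x^{3} + 385 \sqrt{2} x^{2} + 352 \sqrt{2} x + 50 \sqrt{2}}{2 \sqrt{2 x^{2} + 5}}, which equals f(x).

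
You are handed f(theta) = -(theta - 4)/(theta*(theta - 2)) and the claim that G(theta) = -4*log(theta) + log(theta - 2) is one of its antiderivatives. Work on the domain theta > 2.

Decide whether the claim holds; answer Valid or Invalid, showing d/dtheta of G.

Invalid: d/dtheta[G] - f = -2/theta, which is not 0.

d/dtheta[G] = (8 - 3*theta)/(theta**2 - 2*theta)
d/dtheta[G] - f(theta) = -2/theta != 0.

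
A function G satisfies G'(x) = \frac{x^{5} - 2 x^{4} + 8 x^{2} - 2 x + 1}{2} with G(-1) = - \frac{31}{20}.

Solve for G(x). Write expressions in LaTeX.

G(x) = \frac{x^{6}}{12} - \frac{x^{5}}{5} + \frac{4 x^{3}}{3} - \frac{x^{2}}{2} + \frac{x}{2} + \frac{1}{2}

Since d/dx undoes antidifferentiation here, G(x) must give back the stated G'(x).
A general antiderivative is \frac{x^{6}}{12} - \frac{x^{5}}{5} + \frac{4 x^{3}}{3} - \frac{x^{2}}{2} + \frac{x}{2} + C.
The condition gives C = - \frac{31}{20} - (- \frac{41}{20}) = \frac{1}{2}.
So G(x) = \frac{x^{6}}{12} - \frac{x^{5}}{5} + \frac{4 x^{3}}{3} - \frac{x^{2}}{2} + \frac{x}{2} + \frac{1}{2}.
Check: d/dx[\frac{x^{6}}{12} - \frac{x^{5}}{5} + \frac{4 x^{3}}{3} - \frac{x^{2}}{2} + \frac{x}{2} + \frac{1}{2}] = \frac{x^{5}}{2} - x^{4} + 4 x^{2} - x + \frac{1}{2}, which equals G'(x).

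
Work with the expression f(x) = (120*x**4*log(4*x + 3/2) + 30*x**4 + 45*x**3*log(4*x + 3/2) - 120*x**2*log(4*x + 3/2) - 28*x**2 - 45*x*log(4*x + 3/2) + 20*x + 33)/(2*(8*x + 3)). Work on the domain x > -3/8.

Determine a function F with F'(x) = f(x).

Check any antiderivative F(x) by computing F'(x) and comparing it with f(x).
Check: d/dx[x**2 + x/2 + 15*(1 - x**2)**2*log(4*x + 3/2)/8] = (120*x**4*log(4*x + 3/2) + 30*x**4 + 45*x**3*log(4*x + 3/2) - 120*x**2*log(4*x + 3/2) - 28*x**2 - 45*x*log(4*x + 3/2) + 20*x + 33)/(16*x + 6), which equals f(x).

An antiderivative is F(x) = x**2 + x/2 + 15*(1 - x**2)**2*log(4*x + 3/2)/8.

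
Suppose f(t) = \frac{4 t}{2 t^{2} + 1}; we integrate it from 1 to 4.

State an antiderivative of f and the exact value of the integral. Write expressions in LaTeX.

Antiderivative: F(t) = \log{\left(t^{2} + \frac{1}{2} \right)}; value = - \log{\left(\frac{3}{2} \right)} + \log{\left(\frac{33}{2} \right)}

The substitution u = t^{2} + \frac{1}{2} works: f is exactly (dF/du)*(du/dt) for that inner function.
F(t) = \log{\left(t^{2} + \frac{1}{2} \right)} is an antiderivative of f.
Check: d/dt[\log{\left(t^{2} + \frac{1}{2} \right)}] = \frac{4 t}{2 t^{2} + 1} = f(t).
F(4) = \log{\left(\frac{33}{2} \right)}; F(1) = \log{\left(\frac{3}{2} \right)}.
Integral = F(4) - F(1) = - \log{\left(\frac{3}{2} \right)} + \log{\left(\frac{33}{2} \right)}.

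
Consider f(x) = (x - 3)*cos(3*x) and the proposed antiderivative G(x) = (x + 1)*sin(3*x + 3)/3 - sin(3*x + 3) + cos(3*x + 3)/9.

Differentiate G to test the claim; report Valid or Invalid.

d/dx[G] = x*cos(3*x + 3) - 2*cos(3*x + 3)
d/dx[G] - f(x) = -x*cos(3*x) + x*cos(3*x + 3) + 3*cos(3*x) - 2*cos(3*x + 3) != 0.

Invalid: d/dx[G] - f = -x*cos(3*x) + x*cos(3*x + 3) + 3*cos(3*x) - 2*cos(3*x + 3), which is not 0.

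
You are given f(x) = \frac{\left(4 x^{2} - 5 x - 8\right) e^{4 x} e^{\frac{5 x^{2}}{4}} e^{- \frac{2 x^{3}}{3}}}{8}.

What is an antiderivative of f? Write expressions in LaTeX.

The substitution u = - \frac{2 x^{3}}{3} + \frac{5 x^{2}}{4} + 4 x works: f is exactly (dF/du)*(du/dx) for that inner function.
Check: d/dx[- \frac{e^{4 x} e^{\frac{5 x^{2}}{4}} e^{- \frac{2 x^{3}}{3}}}{4}] = \frac{\left(4 x^{2} e^{4 x} e^{\frac{5 x^{2}}{4}} - 5 x e^{4 x} e^{\frac{5 x^{2}}{4}} - 8 e^{4 x} e^{\frac{5 x^{2}}{4}}\right) e^{- \frac{2 x^{3}}{3}}}{8}, which equals f(x).

An antiderivative is F(x) = - \frac{e^{4 x} e^{\frac{5 x^{2}}{4}} e^{- \frac{2 x^{3}}{3}}}{4}.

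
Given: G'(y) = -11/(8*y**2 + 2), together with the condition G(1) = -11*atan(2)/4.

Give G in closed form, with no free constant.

G(y) = -11*atan(2*y)/4

For G(y) to be correct, d/dy[G] must agree with the stated G'(y) identically.
A general antiderivative is -11*atan(2*y)/4 + C.
The condition gives C = -11*atan(2)/4 - (-11*atan(2)/4) = 0.
So G(y) = -11*atan(2*y)/4.
Check: d/dy[-11*atan(2*y)/4] = -11/(8*y**2 + 2) = G'(y).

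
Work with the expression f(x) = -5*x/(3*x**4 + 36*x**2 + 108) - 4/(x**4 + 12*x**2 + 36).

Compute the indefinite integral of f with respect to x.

F(x) = (-sqrt(6)*x**2*atan(sqrt(6)*x/6) - 6*x - 6*sqrt(6)*atan(sqrt(6)*x/6) + 15)/(18*x**2 + 108) + C

The integrand splits into summands that can be handled one at a time.
Check: d/dx[(-sqrt(6)*x**2*atan(sqrt(6)*x/6) - 6*x - 6*sqrt(6)*atan(sqrt(6)*x/6) + 15)/(18*x**2 + 108)] = (-5*x - 12)/(3*x**4 + 36*x**2 + 108), which equals f(x).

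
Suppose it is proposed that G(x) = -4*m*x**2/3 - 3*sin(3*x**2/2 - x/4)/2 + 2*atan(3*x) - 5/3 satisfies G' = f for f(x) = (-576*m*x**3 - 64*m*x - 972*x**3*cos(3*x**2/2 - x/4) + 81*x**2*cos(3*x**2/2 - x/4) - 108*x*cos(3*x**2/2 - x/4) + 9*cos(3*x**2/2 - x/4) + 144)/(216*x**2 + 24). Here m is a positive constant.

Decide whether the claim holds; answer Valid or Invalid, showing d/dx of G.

d/dx[G] = (-576*m*x**3 - 64*m*x - 972*x**3*cos(3*x**2/2 - x/4) + 81*x**2*cos(3*x**2/2 - x/4) - 108*x*cos(3*x**2/2 - x/4) + 9*cos(3*x**2/2 - x/4) + 144)/(216*x**2 + 24)
This equals f(x) exactly, so the claim holds.

Valid: G'(x) = f(x).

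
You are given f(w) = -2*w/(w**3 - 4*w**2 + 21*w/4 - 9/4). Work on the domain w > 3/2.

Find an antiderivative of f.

An antiderivative is F(w) = 8*log(w - 3/2) - 8*log(w - 1) + 24/(4*w - 6).

The denominator factors as (w - 1)*(2*w - 3)**2; partial fractions split f into directly integrable pieces: 16/(2*w - 3) - 24/(2*w - 3)**2 - 8/(w - 1).
Check: d/dw[8*log(w - 3/2) - 8*log(w - 1) + 24/(4*w - 6)] = -8*w/(4*w**3 - 16*w**2 + 21*w - 9), which equals f(w).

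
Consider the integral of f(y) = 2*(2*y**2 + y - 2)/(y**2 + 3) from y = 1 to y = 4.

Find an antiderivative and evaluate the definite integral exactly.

Since d/dy undoes antidifferentiation here, F'(y) = f(y) is required of F(y).
F(y) = 4*y + log(y**2 + 3) - 16*sqrt(3)*atan(sqrt(3)*y/3)/3 is an antiderivative of f.
Check: d/dy[4*y + log(y**2 + 3) - 16*sqrt(3)*atan(sqrt(3)*y/3)/3] = (4*y**2 + 2*y - 4)/(y**2 + 3), which equals f(y).
F(4) = -16*sqrt(3)*atan(4*sqrt(3)/3)/3 + log(19) + 16; F(1) = -8*sqrt(3)*pi/9 + log(4) + 4.
Integral = F(4) - F(1) = -16*sqrt(3)*atan(4*sqrt(3)/3)/3 - log(4) + log(19) + 8*sqrt(3)*pi/9 + 12.

Antiderivative: F(y) = 4*y + log(y**2 + 3) - 16*sqrt(3)*atan(sqrt(3)*y/3)/3; value = -16*sqrt(3)*atan(4*sqrt(3)/3)/3 - log(4) + log(19) + 8*sqrt(3)*pi/9 + 12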